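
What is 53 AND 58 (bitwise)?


0b110101 & 0b111010 = 0b110000 = 48

48


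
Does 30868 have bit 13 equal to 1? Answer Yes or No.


0b111100010010100, bit 13 = 1. Yes

Yes


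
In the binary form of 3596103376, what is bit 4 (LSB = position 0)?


0b11010110010110000010111011010000, position 4 = 1

1


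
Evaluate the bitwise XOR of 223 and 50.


0b11011111 ^ 0b110010 = 0b11101101 = 237

237


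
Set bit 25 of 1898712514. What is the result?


1898712514 | (1 << 25) = 1898712514 | 33554432 = 1932266946

1932266946


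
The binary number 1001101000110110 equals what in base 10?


1001101000110110 in decimal = 39478

39478


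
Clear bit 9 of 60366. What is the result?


60366 & ~(1 << 9) = 59854

59854


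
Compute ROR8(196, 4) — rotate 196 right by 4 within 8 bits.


Rotate 0b11000100 right by 4 (8-bit) = 0b1001100 = 76

76


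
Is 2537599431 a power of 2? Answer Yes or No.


0b10010111010000001011000111000111. Multiple bits set => No

No


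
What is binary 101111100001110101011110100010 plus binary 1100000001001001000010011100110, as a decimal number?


101111100001110101011110100010 + 1100000001001001000010011100110 = 10001111101010111101110010001000 = 2410405000

2410405000


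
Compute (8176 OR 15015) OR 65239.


Step 1: 8176 | 15015 = 16375
Step 2: 16375 | 65239 = 65527

65527


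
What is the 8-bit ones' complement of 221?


221 ^ 255 = 34

34


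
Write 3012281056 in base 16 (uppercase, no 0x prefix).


3012281056 = B38BC2E0 hex

B38BC2E0


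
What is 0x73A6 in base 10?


73A6 hex = 29606 decimal

29606


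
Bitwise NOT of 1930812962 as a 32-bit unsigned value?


~0b1110011000101011101111000100010 = 0b10001100111010100010000111011101 = 2364154333 (32-bit unsigned)

2364154333


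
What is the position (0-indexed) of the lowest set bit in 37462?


0b1001001001010110. Lowest set bit at position 1

1


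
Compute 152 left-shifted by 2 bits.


0b10011000 << 2 = 0b1001100000 = 608

608


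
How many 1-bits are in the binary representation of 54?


0b110110 has 4 set bits

4


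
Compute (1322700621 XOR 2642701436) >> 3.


Step 1: 1322700621 ^ 2642701436 = 3545408305
Step 2: 3545408305 >> 3 = 443176038

443176038


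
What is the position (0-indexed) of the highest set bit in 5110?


0b1001111110110. Highest set bit at position 12

12


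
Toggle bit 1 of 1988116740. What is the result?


1988116740 ^ (1 << 1) = 1988116740 ^ 2 = 1988116742

1988116742


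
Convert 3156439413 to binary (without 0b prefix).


3156439413 = 10111100001000110111000101110101 in binary

10111100001000110111000101110101


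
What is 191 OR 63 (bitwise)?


0b10111111 | 0b111111 = 0b10111111 = 191

191


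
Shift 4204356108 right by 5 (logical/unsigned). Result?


0b11111010100110010110001000001100 >> 5 = 0b111110101001100101100010000 = 131386128

131386128


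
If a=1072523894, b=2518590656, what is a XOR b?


1072523894 ^ 2518590656 = 2851327670

2851327670


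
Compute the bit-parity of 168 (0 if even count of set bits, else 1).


0b10101000 has 3 ones => parity 1

1


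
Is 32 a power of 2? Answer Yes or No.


0b100000. Only one bit set => Yes

Yes


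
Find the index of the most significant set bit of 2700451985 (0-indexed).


0b10100000111101011010000010010001. Highest set bit at position 31

31


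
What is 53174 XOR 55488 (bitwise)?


0b1100111110110110 ^ 0b1101100011000000 = 0b1011101110110 = 6006

6006


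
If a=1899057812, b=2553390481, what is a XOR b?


1899057812 ^ 2553390481 = 3909154565

3909154565


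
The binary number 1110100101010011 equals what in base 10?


1110100101010011 in decimal = 59731

59731


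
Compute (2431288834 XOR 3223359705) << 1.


Step 1: 2431288834 ^ 3223359705 = 1355421403
Step 2: 1355421403 << 1 = 2710842806

2710842806


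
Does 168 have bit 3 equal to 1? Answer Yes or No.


0b10101000, bit 3 = 1. Yes

Yes


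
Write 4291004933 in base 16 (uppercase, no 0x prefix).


4291004933 = FFC38A05 hex

FFC38A05


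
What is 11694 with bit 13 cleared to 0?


11694 & ~(1 << 13) = 3502

3502


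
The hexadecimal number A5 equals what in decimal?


A5 hex = 165 decimal

165


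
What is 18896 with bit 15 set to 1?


18896 | (1 << 15) = 18896 | 32768 = 51664

51664


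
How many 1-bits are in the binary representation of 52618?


0b1100110110001010 has 8 set bits

8


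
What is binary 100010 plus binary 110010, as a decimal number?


100010 + 110010 = 1010100 = 84

84


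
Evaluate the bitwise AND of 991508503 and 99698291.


0b111011000110010011100000010111 & 0b101111100010100011001110011 = 0b1000100010000000000010011 = 17891347

17891347


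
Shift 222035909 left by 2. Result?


0b1101001110111111111111000101 << 2 = 0b110100111011111111111100010100 = 888143636

888143636


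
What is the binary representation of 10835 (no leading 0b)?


10835 = 10101001010011 in binary

10101001010011


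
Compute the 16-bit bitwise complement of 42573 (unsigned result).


~0b1010011001001101 = 0b101100110110010 = 22962 (16-bit unsigned)

22962


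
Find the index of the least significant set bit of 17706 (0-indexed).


0b100010100101010. Lowest set bit at position 1

1


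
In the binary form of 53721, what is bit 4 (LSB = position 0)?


0b1101000111011001, position 4 = 1

1


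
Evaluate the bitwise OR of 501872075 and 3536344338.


0b11101111010011111010111001011 | 0b11010010110010000101010100010010 = 0b11011111111010011111010111011011 = 3756651995

3756651995


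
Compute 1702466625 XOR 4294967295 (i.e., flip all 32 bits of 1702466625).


1702466625 ^ 4294967295 = 2592500670

2592500670


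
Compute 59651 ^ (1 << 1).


59651 ^ (1 << 1) = 59651 ^ 2 = 59649

59649


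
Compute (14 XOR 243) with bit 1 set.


Step 1: 14 ^ 243 = 253
Step 2: 253 | (1 << 1) = 253 | 2 = 255

255


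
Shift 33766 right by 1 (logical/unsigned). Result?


0b1000001111100110 >> 1 = 0b100000111110011 = 16883

16883


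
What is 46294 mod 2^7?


46294 & 127 = 86

86


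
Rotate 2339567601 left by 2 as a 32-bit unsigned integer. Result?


Rotate 0b10001011011100101111011111110001 left by 2 (32-bit) = 0b101101110010111101111111000110 = 768335814

768335814


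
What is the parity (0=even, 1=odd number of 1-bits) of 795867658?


0b101111011011111111101000001010 has 19 ones => parity 1

1


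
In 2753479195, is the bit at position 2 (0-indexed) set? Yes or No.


0b10100100000111101100001000011011, bit 2 = 0. No

No


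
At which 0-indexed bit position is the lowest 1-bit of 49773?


0b1100001001101101. Lowest set bit at position 0

0


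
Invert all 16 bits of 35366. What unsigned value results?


35366 ^ 65535 = 30169

30169


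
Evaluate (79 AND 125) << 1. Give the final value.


Step 1: 79 & 125 = 77
Step 2: 77 << 1 = 154

154


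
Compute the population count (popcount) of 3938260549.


0b11101010101111010001011001000101 has 17 set bits

17


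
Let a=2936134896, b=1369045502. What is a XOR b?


2936134896 ^ 1369045502 = 4271383822

4271383822


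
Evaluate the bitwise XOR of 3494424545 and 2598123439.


0b11010000010010001010111111100001 ^ 0b10011010110111000011011110101111 = 0b1001010100101001001100001001110 = 1251252302

1251252302


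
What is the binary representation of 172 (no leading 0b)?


172 = 10101100 in binary

10101100


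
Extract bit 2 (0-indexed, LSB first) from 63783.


0b1111100100100111, position 2 = 1

1


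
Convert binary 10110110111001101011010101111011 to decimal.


10110110111001101011010101111011 in decimal = 3068573051

3068573051


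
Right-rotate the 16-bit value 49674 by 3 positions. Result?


Rotate 0b1100001000001010 right by 3 (16-bit) = 0b101100001000001 = 22593

22593


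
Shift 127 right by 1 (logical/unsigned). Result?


0b1111111 >> 1 = 0b111111 = 63

63


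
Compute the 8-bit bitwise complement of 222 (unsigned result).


~0b11011110 = 0b100001 = 33 (8-bit unsigned)

33


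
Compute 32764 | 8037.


0b111111111111100 | 0b1111101100101 = 0b111111111111101 = 32765

32765


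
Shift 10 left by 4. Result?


0b1010 << 4 = 0b10100000 = 160

160


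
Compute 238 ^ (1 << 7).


238 ^ (1 << 7) = 238 ^ 128 = 110

110


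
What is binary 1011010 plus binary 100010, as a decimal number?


1011010 + 100010 = 1111100 = 124

124


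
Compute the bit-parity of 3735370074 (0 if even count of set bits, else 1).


0b11011110101001010011100101011010 has 18 ones => parity 0

0


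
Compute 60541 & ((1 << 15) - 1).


60541 & 32767 = 27773

27773


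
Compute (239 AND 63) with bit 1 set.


Step 1: 239 & 63 = 47
Step 2: 47 | (1 << 1) = 47 | 2 = 47

47


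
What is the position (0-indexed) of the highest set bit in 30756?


0b111100000100100. Highest set bit at position 14

14


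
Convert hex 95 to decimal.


95 hex = 149 decimal

149


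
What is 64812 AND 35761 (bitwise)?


0b1111110100101100 & 0b1000101110110001 = 0b1000100100100000 = 35104

35104


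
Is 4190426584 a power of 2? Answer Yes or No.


0b11111001110001001101010111011000. Multiple bits set => No

No


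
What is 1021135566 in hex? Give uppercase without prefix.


1021135566 = 3CDD4ACE hex

3CDD4ACE


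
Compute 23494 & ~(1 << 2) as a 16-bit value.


23494 & ~(1 << 2) = 23490

23490


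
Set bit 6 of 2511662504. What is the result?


2511662504 | (1 << 6) = 2511662504 | 64 = 2511662568

2511662568


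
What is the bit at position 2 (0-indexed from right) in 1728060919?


0b1100111000000000001110111110111, position 2 = 1

1


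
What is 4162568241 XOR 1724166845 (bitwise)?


0b11111000000110111100000000110001 ^ 0b1100110110001001011001010111101 = 0b10011110110111110111001010001100 = 2665443980

2665443980


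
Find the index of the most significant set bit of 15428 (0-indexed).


0b11110001000100. Highest set bit at position 13

13


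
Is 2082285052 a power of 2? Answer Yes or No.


0b1111100000111010010010111111100. Multiple bits set => No

No


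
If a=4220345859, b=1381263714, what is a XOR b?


4220345859 ^ 1381263714 = 2849584993

2849584993


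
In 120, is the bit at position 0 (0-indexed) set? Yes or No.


0b1111000, bit 0 = 0. No

No


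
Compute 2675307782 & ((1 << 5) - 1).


2675307782 & 31 = 6

6


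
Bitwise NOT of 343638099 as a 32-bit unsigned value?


~0b10100011110111000000001010011 = 0b11101011100001000111111110101100 = 3951329196 (32-bit unsigned)

3951329196


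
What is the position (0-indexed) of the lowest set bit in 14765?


0b11100110101101. Lowest set bit at position 0

0


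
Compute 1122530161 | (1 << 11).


1122530161 | (1 << 11) = 1122530161 | 2048 = 1122532209

1122532209


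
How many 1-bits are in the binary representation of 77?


0b1001101 has 4 set bits

4


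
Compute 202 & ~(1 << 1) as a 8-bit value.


202 & ~(1 << 1) = 200

200


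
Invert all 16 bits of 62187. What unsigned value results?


62187 ^ 65535 = 3348

3348


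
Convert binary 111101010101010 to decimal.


111101010101010 in decimal = 31402

31402


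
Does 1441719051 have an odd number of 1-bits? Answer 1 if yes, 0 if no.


0b1010101111011101110001100001011 has 18 ones => parity 0

0


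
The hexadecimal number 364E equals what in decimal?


364E hex = 13902 decimal

13902


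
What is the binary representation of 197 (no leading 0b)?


197 = 11000101 in binary

11000101


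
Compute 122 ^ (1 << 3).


122 ^ (1 << 3) = 122 ^ 8 = 114

114


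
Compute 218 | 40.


0b11011010 | 0b101000 = 0b11111010 = 250

250


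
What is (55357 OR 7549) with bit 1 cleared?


Step 1: 55357 | 7549 = 56701
Step 2: 56701 & ~(1 << 1) = 56701

56701


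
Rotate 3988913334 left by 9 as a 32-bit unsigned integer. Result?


Rotate 0b11101101110000011111110010110110 left by 9 (32-bit) = 0b10000011111110010110110111011011 = 2214161883

2214161883


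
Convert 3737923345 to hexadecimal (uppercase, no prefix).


3737923345 = DECC2F11 hex

DECC2F11


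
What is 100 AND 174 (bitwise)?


0b1100100 & 0b10101110 = 0b100100 = 36

36


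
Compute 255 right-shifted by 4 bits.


0b11111111 >> 4 = 0b1111 = 15

15


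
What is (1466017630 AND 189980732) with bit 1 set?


Step 1: 1466017630 & 189980732 = 54566940
Step 2: 54566940 | (1 << 1) = 54566940 | 2 = 54566942

54566942


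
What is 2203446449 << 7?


0b10000011010101011110110010110001 << 7 = 0b100000110101010111101100101100010000000 = 282041145472

282041145472


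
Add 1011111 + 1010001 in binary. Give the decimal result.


1011111 + 1010001 = 10110000 = 176

176


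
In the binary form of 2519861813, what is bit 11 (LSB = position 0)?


0b10010110001100100000101000110101, position 11 = 1

1


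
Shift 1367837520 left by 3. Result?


0b1010001100001111000101101010000 << 3 = 0b1010001100001111000101101010000000 = 10942700160

10942700160


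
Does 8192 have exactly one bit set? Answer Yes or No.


0b10000000000000. Only one bit set => Yes

Yes


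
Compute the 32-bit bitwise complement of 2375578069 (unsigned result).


~0b10001101100110000111000111010101 = 0b1110010011001111000111000101010 = 1919389226 (32-bit unsigned)

1919389226


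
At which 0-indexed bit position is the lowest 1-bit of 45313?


0b1011000100000001. Lowest set bit at position 0

0


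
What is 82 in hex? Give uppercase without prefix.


82 = 52 hex

52


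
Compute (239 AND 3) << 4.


Step 1: 239 & 3 = 3
Step 2: 3 << 4 = 48

48


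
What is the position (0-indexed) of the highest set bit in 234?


0b11101010. Highest set bit at position 7

7


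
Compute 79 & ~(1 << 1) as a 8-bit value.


79 & ~(1 << 1) = 77

77


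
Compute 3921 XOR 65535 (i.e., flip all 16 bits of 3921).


3921 ^ 65535 = 61614

61614


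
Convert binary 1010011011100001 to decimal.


1010011011100001 in decimal = 42721

42721


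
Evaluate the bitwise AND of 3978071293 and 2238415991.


0b11101101000111001000110011111101 & 0b10000101011010111000010001110111 = 0b10000101000010001000010001110101 = 2231927925

2231927925


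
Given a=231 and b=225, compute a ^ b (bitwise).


231 ^ 225 = 6

6


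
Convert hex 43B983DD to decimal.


43B983DD hex = 1136231389 decimal

1136231389


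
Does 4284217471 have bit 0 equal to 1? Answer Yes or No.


0b11111111010110111111100001111111, bit 0 = 1. Yes

Yes


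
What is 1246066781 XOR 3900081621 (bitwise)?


0b1001010010001010111100001011101 ^ 0b11101000011101101000010111010101 = 0b10100010001100111111110110001000 = 2721316232

2721316232


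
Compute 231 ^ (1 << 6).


231 ^ (1 << 6) = 231 ^ 64 = 167

167


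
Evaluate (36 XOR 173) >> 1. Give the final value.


Step 1: 36 ^ 173 = 137
Step 2: 137 >> 1 = 68

68


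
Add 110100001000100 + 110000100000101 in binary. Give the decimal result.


110100001000100 + 110000100000101 = 1100100101001001 = 51529

51529


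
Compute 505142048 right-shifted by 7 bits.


0b11110000110111101101100100000 >> 7 = 0b1111000011011110110110 = 3946422

3946422


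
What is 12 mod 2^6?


12 & 63 = 12

12


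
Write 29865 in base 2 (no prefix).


29865 = 111010010101001 in binary

111010010101001


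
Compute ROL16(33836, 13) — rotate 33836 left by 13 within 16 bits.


Rotate 0b1000010000101100 left by 13 (16-bit) = 0b1001000010000101 = 36997

36997


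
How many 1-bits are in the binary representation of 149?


0b10010101 has 4 set bits

4


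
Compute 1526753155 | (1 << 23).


1526753155 | (1 << 23) = 1526753155 | 8388608 = 1535141763

1535141763


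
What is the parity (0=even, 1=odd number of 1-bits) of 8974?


0b10001100001110 has 6 ones => parity 0

0


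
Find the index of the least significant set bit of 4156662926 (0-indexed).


0b11110111110000011010010010001110. Lowest set bit at position 1

1


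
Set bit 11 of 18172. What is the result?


18172 | (1 << 11) = 18172 | 2048 = 20220

20220


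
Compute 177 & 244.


0b10110001 & 0b11110100 = 0b10110000 = 176

176


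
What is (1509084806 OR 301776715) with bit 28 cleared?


Step 1: 1509084806 | 301776715 = 1509883855
Step 2: 1509883855 & ~(1 << 28) = 1241448399

1241448399


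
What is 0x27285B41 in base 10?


27285B41 hex = 656956225 decimal

656956225


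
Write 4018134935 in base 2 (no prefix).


4018134935 = 11101111011111111101111110010111 in binary

11101111011111111101111110010111


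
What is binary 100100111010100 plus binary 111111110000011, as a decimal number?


100100111010100 + 111111110000011 = 1100100101010111 = 51543

51543


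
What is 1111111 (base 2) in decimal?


1111111 in decimal = 127

127


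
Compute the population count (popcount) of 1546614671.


0b1011100001011110111011110001111 has 20 set bits

20


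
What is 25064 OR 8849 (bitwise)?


0b110000111101000 | 0b10001010010001 = 0b110001111111001 = 25593

25593


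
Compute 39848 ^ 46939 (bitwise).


0b1001101110101000 ^ 0b1011011101011011 = 0b10110011110011 = 11507

11507


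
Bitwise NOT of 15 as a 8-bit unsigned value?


~0b1111 = 0b11110000 = 240 (8-bit unsigned)

240


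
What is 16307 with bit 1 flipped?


16307 ^ (1 << 1) = 16307 ^ 2 = 16305

16305


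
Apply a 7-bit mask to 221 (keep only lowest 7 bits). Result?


221 & 127 = 93

93


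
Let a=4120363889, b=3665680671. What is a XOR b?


4120363889 ^ 3665680671 = 803871342

803871342


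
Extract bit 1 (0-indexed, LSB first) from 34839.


0b1000100000010111, position 1 = 1

1


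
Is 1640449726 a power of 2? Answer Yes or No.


0b1100001110001110100011010111110. Multiple bits set => No

No


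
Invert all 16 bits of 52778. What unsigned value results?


52778 ^ 65535 = 12757

12757


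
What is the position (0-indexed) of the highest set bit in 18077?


0b100011010011101. Highest set bit at position 14

14


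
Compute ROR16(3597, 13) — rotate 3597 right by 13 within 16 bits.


Rotate 0b111000001101 right by 13 (16-bit) = 0b111000001101000 = 28776

28776


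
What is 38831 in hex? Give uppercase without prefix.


38831 = 97AF hex

97AF


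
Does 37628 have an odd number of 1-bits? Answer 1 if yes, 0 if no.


0b1001001011111100 has 9 ones => parity 1

1


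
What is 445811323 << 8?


0b11010100100101000101001111011 << 8 = 0b1101010010010100010100111101100000000 = 114127698688

114127698688


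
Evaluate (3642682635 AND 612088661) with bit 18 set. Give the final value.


Step 1: 3642682635 & 612088661 = 1747201
Step 2: 1747201 | (1 << 18) = 1747201 | 262144 = 2009345

2009345


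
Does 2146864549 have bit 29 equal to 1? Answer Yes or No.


0b1111111111101101000110110100101, bit 29 = 1. Yes

Yes


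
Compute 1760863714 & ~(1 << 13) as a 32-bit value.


1760863714 & ~(1 << 13) = 1760855522

1760855522


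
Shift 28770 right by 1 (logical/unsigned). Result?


0b111000001100010 >> 1 = 0b11100000110001 = 14385

14385


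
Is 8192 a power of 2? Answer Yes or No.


0b10000000000000. Only one bit set => Yes

Yes


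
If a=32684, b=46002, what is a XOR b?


32684 ^ 46002 = 52254

52254


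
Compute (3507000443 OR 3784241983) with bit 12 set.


Step 1: 3507000443 | 3784241983 = 4052678527
Step 2: 4052678527 | (1 << 12) = 4052678527 | 4096 = 4052678527

4052678527


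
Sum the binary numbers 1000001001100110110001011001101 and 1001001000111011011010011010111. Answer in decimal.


1000001001100110110001011001101 + 1001001000111011011010011010111 = 10001010010100010001011110100100 = 2320570276

2320570276


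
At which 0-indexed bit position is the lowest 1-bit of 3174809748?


0b10111101001110111100000010010100. Lowest set bit at position 2

2


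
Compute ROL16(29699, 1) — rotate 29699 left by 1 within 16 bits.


Rotate 0b111010000000011 left by 1 (16-bit) = 0b1110100000000110 = 59398

59398


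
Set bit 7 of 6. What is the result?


6 | (1 << 7) = 6 | 128 = 134

134


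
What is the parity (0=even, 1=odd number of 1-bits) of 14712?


0b11100101111000 has 8 ones => parity 0

0


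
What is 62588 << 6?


0b1111010001111100 << 6 = 0b1111010001111100000000 = 4005632

4005632


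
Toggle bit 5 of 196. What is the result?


196 ^ (1 << 5) = 196 ^ 32 = 228

228


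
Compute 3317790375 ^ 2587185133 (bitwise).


0b11000101110000010111011010100111 ^ 0b10011010001101010100111111101101 = 0b1011111111101000011100101001010 = 1609840970

1609840970


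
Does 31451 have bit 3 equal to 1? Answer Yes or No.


0b111101011011011, bit 3 = 1. Yes

Yes


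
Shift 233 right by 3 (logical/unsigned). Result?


0b11101001 >> 3 = 0b11101 = 29

29


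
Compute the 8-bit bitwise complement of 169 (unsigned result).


~0b10101001 = 0b1010110 = 86 (8-bit unsigned)

86


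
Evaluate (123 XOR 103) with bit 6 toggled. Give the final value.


Step 1: 123 ^ 103 = 28
Step 2: 28 ^ (1 << 6) = 28 ^ 64 = 92

92


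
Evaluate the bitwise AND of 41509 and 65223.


0b1010001000100101 & 0b1111111011000111 = 0b1010001000000101 = 41477

41477


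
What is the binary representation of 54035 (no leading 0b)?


54035 = 1101001100010011 in binary

1101001100010011


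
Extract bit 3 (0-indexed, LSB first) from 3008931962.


0b10110011010110001010100001111010, position 3 = 1

1


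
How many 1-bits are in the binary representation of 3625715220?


0b11011000000111000000011000010100 has 11 set bits

11


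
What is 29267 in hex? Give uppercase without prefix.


29267 = 7253 hex

7253


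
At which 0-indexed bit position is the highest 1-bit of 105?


0b1101001. Highest set bit at position 6

6


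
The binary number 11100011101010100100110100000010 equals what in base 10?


11100011101010100100110100000010 in decimal = 3819588866

3819588866


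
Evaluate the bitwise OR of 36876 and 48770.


0b1001000000001100 | 0b1011111010000010 = 0b1011111010001110 = 48782

48782


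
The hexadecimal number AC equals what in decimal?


AC hex = 172 decimal

172


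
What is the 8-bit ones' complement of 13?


13 ^ 255 = 242

242


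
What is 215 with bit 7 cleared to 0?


215 & ~(1 << 7) = 87

87


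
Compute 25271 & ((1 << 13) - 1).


25271 & 8191 = 695

695


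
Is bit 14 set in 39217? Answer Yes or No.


0b1001100100110001, bit 14 = 0. No

No


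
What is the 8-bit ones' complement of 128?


128 ^ 255 = 127

127


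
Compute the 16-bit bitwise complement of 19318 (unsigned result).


~0b100101101110110 = 0b1011010010001001 = 46217 (16-bit unsigned)

46217


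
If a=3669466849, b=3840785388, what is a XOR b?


3669466849 ^ 3840785388 = 1046095117

1046095117


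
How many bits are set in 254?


0b11111110 has 7 set bits

7


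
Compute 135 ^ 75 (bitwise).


0b10000111 ^ 0b1001011 = 0b11001100 = 204

204


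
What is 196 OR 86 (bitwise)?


0b11000100 | 0b1010110 = 0b11010110 = 214

214


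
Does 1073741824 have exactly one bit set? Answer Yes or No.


0b1000000000000000000000000000000. Only one bit set => Yes

Yes


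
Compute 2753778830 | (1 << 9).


2753778830 | (1 << 9) = 2753778830 | 512 = 2753779342

2753779342


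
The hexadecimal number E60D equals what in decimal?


E60D hex = 58893 decimal

58893


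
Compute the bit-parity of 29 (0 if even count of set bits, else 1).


0b11101 has 4 ones => parity 0

0


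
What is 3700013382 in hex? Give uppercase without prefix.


3700013382 = DC89B946 hex

DC89B946


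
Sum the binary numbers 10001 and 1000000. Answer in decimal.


10001 + 1000000 = 1010001 = 81

81


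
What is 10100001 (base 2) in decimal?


10100001 in decimal = 161

161


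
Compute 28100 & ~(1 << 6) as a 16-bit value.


28100 & ~(1 << 6) = 28036

28036


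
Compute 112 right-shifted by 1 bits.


0b1110000 >> 1 = 0b111000 = 56

56


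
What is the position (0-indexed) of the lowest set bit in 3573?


0b110111110101. Lowest set bit at position 0

0


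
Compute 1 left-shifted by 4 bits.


0b1 << 4 = 0b10000 = 16

16


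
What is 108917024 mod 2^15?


108917024 & 32767 = 28960

28960


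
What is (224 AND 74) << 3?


Step 1: 224 & 74 = 64
Step 2: 64 << 3 = 512

512


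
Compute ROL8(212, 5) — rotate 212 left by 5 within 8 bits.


Rotate 0b11010100 left by 5 (8-bit) = 0b10011010 = 154

154


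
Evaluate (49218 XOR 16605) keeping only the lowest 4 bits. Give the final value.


Step 1: 49218 ^ 16605 = 32927
Step 2: 32927 & 15 = 15

15


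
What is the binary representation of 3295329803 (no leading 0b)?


3295329803 = 11000100011010101011111000001011 in binary

11000100011010101011111000001011


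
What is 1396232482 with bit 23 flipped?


1396232482 ^ (1 << 23) = 1396232482 ^ 8388608 = 1404621090

1404621090


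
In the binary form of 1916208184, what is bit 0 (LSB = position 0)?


0b1110010001101110000010000111000, position 0 = 0

0


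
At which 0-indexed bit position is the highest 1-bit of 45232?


0b1011000010110000. Highest set bit at position 15

15


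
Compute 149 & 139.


0b10010101 & 0b10001011 = 0b10000001 = 129

129


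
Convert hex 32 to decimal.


32 hex = 50 decimal

50


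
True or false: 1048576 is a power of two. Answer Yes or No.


0b100000000000000000000. Only one bit set => Yes

Yes


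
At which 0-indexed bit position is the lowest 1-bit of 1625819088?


0b1100000111010000000011111010000. Lowest set bit at position 4

4


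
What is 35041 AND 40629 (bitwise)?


0b1000100011100001 & 0b1001111010110101 = 0b1000100010100001 = 34977

34977


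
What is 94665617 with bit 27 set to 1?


94665617 | (1 << 27) = 94665617 | 134217728 = 228883345

228883345


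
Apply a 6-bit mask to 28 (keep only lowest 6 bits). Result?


28 & 63 = 28

28


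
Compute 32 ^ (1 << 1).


32 ^ (1 << 1) = 32 ^ 2 = 34

34


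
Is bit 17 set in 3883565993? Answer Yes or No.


0b11100111011110101000001110101001, bit 17 = 1. Yes

Yes


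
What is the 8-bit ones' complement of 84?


84 ^ 255 = 171

171


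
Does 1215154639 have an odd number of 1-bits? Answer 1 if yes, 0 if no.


0b1001000011011011100100111001111 has 17 ones => parity 1

1


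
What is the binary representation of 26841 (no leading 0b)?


26841 = 110100011011001 in binary

110100011011001


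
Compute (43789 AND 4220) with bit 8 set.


Step 1: 43789 & 4220 = 12
Step 2: 12 | (1 << 8) = 12 | 256 = 268

268


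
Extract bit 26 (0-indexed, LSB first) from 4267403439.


0b11111110010110110110100010101111, position 26 = 1

1


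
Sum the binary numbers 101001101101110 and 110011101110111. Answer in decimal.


101001101101110 + 110011101110111 = 1011101011100101 = 47845

47845


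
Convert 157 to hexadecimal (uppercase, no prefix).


157 = 9D hex

9D


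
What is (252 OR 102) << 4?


Step 1: 252 | 102 = 254
Step 2: 254 << 4 = 4064

4064


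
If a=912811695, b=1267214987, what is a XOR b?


912811695 ^ 1267214987 = 2111851556

2111851556


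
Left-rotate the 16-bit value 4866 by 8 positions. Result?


Rotate 0b1001100000010 left by 8 (16-bit) = 0b1000010011 = 531

531


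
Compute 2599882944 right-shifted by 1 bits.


0b10011010111101110001000011000000 >> 1 = 0b1001101011110111000100001100000 = 1299941472

1299941472


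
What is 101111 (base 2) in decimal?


101111 in decimal = 47

47


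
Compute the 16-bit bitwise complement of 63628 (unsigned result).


~0b1111100010001100 = 0b11101110011 = 1907 (16-bit unsigned)

1907


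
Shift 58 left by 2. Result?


0b111010 << 2 = 0b11101000 = 232

232


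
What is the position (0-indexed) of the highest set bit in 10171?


0b10011110111011. Highest set bit at position 13

13


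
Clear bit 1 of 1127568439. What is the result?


1127568439 & ~(1 << 1) = 1127568437

1127568437


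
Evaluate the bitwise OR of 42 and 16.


0b101010 | 0b10000 = 0b111010 = 58

58


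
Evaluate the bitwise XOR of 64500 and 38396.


0b1111101111110100 ^ 0b1001010111111100 = 0b110111000001000 = 28168

28168


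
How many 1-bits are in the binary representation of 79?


0b1001111 has 5 set bits

5


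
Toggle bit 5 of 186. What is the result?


186 ^ (1 << 5) = 186 ^ 32 = 154

154


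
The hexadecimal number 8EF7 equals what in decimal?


8EF7 hex = 36599 decimal

36599


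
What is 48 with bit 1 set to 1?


48 | (1 << 1) = 48 | 2 = 50

50


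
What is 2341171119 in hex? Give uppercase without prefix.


2341171119 = 8B8B6FAF hex

8B8B6FAF


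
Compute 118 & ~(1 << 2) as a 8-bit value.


118 & ~(1 << 2) = 114

114


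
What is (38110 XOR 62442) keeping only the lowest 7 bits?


Step 1: 38110 ^ 62442 = 26420
Step 2: 26420 & 127 = 52

52


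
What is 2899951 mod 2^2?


2899951 & 3 = 3

3


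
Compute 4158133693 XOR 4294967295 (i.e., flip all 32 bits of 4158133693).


4158133693 ^ 4294967295 = 136833602

136833602


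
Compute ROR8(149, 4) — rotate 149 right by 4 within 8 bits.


Rotate 0b10010101 right by 4 (8-bit) = 0b1011001 = 89

89


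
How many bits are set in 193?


0b11000001 has 3 set bits

3


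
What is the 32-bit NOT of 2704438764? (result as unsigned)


~0b10100001001100100111010111101100 = 0b1011110110011011000101000010011 = 1590528531 (32-bit unsigned)

1590528531


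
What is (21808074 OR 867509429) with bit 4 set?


Step 1: 21808074 | 867509429 = 872278015
Step 2: 872278015 | (1 << 4) = 872278015 | 16 = 872278015

872278015


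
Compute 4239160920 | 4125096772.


0b11111100101011000111011001011000 | 0b11110101110111111111101101000100 = 0b11111101111111111111111101011100 = 4261412700

4261412700


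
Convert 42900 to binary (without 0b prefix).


42900 = 1010011110010100 in binary

1010011110010100


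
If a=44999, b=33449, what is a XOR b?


44999 ^ 33449 = 11630

11630


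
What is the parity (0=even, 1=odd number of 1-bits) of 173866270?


0b1010010111001111110100011110 has 17 ones => parity 1

1


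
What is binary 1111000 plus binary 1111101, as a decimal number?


1111000 + 1111101 = 11110101 = 245

245


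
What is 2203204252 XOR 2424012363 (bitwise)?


0b10000011010100100011101010011100 ^ 0b10010000011110110111111001001011 = 0b10011001010010100010011010111 = 321471703

321471703


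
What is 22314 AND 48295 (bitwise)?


0b101011100101010 & 0b1011110010100111 = 0b1010000100010 = 5154

5154


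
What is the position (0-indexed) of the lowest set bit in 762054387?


0b101101011011000000011011110011. Lowest set bit at position 0

0


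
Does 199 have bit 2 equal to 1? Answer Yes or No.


0b11000111, bit 2 = 1. Yes

Yes


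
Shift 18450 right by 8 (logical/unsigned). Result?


0b100100000010010 >> 8 = 0b1001000 = 72

72


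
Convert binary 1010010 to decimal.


1010010 in decimal = 82

82


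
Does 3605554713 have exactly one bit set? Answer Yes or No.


0b11010110111010000110011000011001. Multiple bits set => No

No


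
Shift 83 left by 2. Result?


0b1010011 << 2 = 0b101001100 = 332

332


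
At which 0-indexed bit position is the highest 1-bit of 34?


0b100010. Highest set bit at position 5

5


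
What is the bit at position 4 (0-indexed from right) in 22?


0b10110, position 4 = 1

1


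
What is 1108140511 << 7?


0b1000010000011001110000111011111 << 7 = 0b10000100000110011100001110111110000000 = 141841985408

141841985408


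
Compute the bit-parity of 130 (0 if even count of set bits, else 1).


0b10000010 has 2 ones => parity 0

0


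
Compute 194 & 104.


0b11000010 & 0b1101000 = 0b1000000 = 64

64


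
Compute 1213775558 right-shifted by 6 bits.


0b1001000010110001011111011000110 >> 6 = 0b1001000010110001011111011 = 18965243

18965243


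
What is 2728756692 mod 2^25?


2728756692 & 33554431 = 10847700

10847700


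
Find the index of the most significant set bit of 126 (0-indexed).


0b1111110. Highest set bit at position 6

6


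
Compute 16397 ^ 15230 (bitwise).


0b100000000001101 ^ 0b11101101111110 = 0b111101101110011 = 31603

31603


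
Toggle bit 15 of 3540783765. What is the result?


3540783765 ^ (1 << 15) = 3540783765 ^ 32768 = 3540816533

3540816533


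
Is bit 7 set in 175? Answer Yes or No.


0b10101111, bit 7 = 1. Yes

Yes


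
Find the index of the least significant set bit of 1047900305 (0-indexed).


0b111110011101011011000010010001. Lowest set bit at position 0

0


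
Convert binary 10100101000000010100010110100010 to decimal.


10100101000000010100010110100010 in decimal = 2768324002

2768324002


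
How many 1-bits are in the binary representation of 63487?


0b1111011111111111 has 15 set bits

15


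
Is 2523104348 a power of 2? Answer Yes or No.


0b10010110011000111000010001011100. Multiple bits set => No

No


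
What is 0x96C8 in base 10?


96C8 hex = 38600 decimal

38600


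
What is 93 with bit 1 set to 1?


93 | (1 << 1) = 93 | 2 = 95

95


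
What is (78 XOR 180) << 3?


Step 1: 78 ^ 180 = 250
Step 2: 250 << 3 = 2000

2000


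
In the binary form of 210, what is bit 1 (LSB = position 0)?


0b11010010, position 1 = 1

1


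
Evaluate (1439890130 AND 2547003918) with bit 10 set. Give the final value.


Step 1: 1439890130 & 2547003918 = 365965826
Step 2: 365965826 | (1 << 10) = 365965826 | 1024 = 365966850

365966850


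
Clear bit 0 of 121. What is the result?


121 & ~(1 << 0) = 120

120


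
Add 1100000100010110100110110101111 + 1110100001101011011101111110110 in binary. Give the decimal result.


1100000100010110100110110101111 + 1110100001101011011101111110110 = 11010100110000010000100110100101 = 3569420709

3569420709


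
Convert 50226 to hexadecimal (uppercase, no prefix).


50226 = C432 hex

C432


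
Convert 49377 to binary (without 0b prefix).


49377 = 1100000011100001 in binary

1100000011100001


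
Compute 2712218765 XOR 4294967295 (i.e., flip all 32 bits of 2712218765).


2712218765 ^ 4294967295 = 1582748530

1582748530


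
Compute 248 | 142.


0b11111000 | 0b10001110 = 0b11111110 = 254

254


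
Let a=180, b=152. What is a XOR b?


180 ^ 152 = 44

44


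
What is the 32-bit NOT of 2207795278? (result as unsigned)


~0b10000011100110000100100001001110 = 0b1111100011001111011011110110001 = 2087172017 (32-bit unsigned)

2087172017


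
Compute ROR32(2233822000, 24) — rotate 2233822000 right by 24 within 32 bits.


Rotate 0b10000101001001010110101100110000 right by 24 (32-bit) = 0b100101011010110011000010000101 = 627781765

627781765


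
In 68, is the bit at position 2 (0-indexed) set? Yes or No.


0b1000100, bit 2 = 1. Yes

Yes


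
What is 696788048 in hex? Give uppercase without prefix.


696788048 = 29882450 hex

29882450


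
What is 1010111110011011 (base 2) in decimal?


1010111110011011 in decimal = 44955

44955


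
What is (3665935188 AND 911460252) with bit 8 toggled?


Step 1: 3665935188 & 911460252 = 302088980
Step 2: 302088980 ^ (1 << 8) = 302088980 ^ 256 = 302088724

302088724


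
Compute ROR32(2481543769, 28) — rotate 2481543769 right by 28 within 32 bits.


Rotate 0b10010011111010010101101001011001 right by 28 (32-bit) = 0b111110100101011010010110011001 = 1049994649

1049994649


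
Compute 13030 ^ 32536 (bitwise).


0b11001011100110 ^ 0b111111100011000 = 0b100110111111110 = 19966

19966


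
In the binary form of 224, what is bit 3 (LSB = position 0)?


0b11100000, position 3 = 0

0


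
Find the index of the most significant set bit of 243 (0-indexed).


0b11110011. Highest set bit at position 7

7


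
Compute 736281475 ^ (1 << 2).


736281475 ^ (1 << 2) = 736281475 ^ 4 = 736281479

736281479


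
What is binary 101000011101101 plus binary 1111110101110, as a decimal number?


101000011101101 + 1111110101110 = 111000010011011 = 28827

28827


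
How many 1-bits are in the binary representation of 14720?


0b11100110000000 has 5 set bits

5


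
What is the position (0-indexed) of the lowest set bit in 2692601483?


0b10100000011111011101011010001011. Lowest set bit at position 0

0


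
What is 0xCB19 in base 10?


CB19 hex = 51993 decimal

51993


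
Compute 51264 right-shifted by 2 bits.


0b1100100001000000 >> 2 = 0b11001000010000 = 12816

12816


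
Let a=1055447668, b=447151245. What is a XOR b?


1055447668 ^ 447151245 = 609101561

609101561


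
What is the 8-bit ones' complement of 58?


58 ^ 255 = 197

197


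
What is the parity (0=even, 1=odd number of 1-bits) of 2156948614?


0b10000000100100000110110010000110 has 10 ones => parity 0

0


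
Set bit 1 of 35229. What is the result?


35229 | (1 << 1) = 35229 | 2 = 35231

35231


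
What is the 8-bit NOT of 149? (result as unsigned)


~0b10010101 = 0b1101010 = 106 (8-bit unsigned)

106


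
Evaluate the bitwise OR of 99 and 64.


0b1100011 | 0b1000000 = 0b1100011 = 99

99


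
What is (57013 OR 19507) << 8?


Step 1: 57013 | 19507 = 57015
Step 2: 57015 << 8 = 14595840

14595840


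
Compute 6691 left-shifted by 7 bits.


0b1101000100011 << 7 = 0b11010001000110000000 = 856448

856448


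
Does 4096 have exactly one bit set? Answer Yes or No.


0b1000000000000. Only one bit set => Yes

Yes


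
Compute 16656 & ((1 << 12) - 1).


16656 & 4095 = 272

272


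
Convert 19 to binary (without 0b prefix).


19 = 10011 in binary

10011


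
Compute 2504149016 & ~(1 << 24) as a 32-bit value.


2504149016 & ~(1 << 24) = 2487371800

2487371800


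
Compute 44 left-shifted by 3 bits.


0b101100 << 3 = 0b101100000 = 352

352


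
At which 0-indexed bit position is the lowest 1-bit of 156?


0b10011100. Lowest set bit at position 2

2


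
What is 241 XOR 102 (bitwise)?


0b11110001 ^ 0b1100110 = 0b10010111 = 151

151


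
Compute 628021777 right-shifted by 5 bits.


0b100101011011101101101000010001 >> 5 = 0b1001010110111011011010000 = 19625680

19625680


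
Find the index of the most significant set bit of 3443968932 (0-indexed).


0b11001101010001101100101110100100. Highest set bit at position 31

31


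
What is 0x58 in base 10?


58 hex = 88 decimal

88


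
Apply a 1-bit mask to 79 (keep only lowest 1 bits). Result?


79 & 1 = 1

1


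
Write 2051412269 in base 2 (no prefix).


2051412269 = 1111010010001100001000100101101 in binary

1111010010001100001000100101101
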